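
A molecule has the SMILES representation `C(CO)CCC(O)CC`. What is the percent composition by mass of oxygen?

24.20%

Atom tally by fragment:
  HOCH2CH2 → C:2 H:5 O:1
  CH2 → C:1 H:2
  CH2 → C:1 H:2
  CH(OH) → C:1 H:2 O:1
  CH2 → C:1 H:2
  CH3 → C:1 H:3
Element totals:
  C: 7
  H: 16
  O: 2
Molecular formula: C7H16O2.
Molar mass = 132.203 g/mol.
Mass from O: 2 × 15.999 = 31.998 g/mol.
%O = 31.998 / 132.203 × 100 = 24.20%.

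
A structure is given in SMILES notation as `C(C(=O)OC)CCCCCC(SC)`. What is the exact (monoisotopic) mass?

Atom tally by fragment:
  CH3OOCCH2 → C:3 H:5 O:2
  CH2 → C:1 H:2
  CH2 → C:1 H:2
  CH2 → C:1 H:2
  CH2 → C:1 H:2
  CH2 → C:1 H:2
  CH2SCH3 → C:2 H:5 S:1
Element totals:
  C: 10
  H: 20
  O: 2
  S: 1
Molecular formula: C10H20O2S.
  M = 10(12.0) + 20(1.007825) + 2(15.994915) + 31.972071
    = 120.000000 + 20.156500 + 31.989830 + 31.972071 = 204.118401

204.1184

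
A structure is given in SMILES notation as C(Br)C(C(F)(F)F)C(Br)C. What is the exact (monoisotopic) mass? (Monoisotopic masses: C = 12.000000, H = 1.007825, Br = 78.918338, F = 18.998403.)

281.8867

Atom tally by fragment:
  BrCH2 → C:1 H:2 Br:1
  CH(CF3) → C:2 H:1 F:3
  CH(Br) → C:1 H:1 Br:1
  CH3 → C:1 H:3
Element totals:
  C: 5
  H: 7
  Br: 2
  F: 3
Molecular formula: C5H7Br2F3.
  M = 5(12.0) + 7(1.007825) + 2(78.918338) + 3(18.998403)
    = 60.000000 + 7.054775 + 157.836676 + 56.995209 = 281.886660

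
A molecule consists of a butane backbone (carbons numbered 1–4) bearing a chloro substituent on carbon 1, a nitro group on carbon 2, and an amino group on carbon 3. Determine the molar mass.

152.58 g/mol

Atom tally by fragment:
  ClCH2 → C:1 H:2 Cl:1
  CH(NO2) → C:1 H:1 N:1 O:2
  CH(NH2) → C:1 H:3 N:1
  CH3 → C:1 H:3
Element totals:
  C: 4
  H: 9
  Cl: 1
  N: 2
  O: 2
Molecular formula: C4H9ClN2O2.
  M = 4(12.011) + 9(1.008) + 35.45 + 2(14.007) + 2(15.999)
    = 48.044 + 9.072 + 35.450 + 28.014 + 31.998 = 152.578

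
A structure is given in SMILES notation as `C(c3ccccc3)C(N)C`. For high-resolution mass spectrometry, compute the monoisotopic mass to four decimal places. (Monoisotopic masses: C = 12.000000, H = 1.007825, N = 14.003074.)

Atom tally by fragment:
  C6H5CH2 → C:7 H:7
  CH(NH2) → C:1 H:3 N:1
  CH3 → C:1 H:3
Element totals:
  C: 9
  H: 13
  N: 1
Molecular formula: C9H13N.
  M = 9(12.0) + 13(1.007825) + 14.003074
    = 108.000000 + 13.101725 + 14.003074 = 135.104799

135.1048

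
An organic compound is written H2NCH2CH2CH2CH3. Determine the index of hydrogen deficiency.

Element totals:
  C: 4
  H: 11
  N: 1
Molecular formula: C4H11N.
DoU = (2C + 2 + N − H − X) / 2 = (2·4 + 2 + 1 − 11 − 0) / 2 = 0.

0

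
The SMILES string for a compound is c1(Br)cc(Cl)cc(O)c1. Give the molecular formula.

Atom tally by fragment:
  benzene ring core → C:6 H:6
  (− 3 ring H displaced by substituents)
  + Br → Br:1
  + Cl → Cl:1
  + OH → O:1 H:1
Element totals:
  C: 6
  H: 4
  Br: 1
  Cl: 1
  O: 1

C6H4BrClO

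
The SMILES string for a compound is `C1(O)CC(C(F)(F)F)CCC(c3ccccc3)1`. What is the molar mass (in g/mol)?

Atom tally by fragment:
  cyclohexane ring core → C:6 H:12
  (− 3 ring H displaced by substituents)
  + OH → O:1 H:1
  + CF3 → C:1 F:3
  + C6H5 → C:6 H:5
Element totals:
  C: 13
  H: 15
  F: 3
  O: 1
Molecular formula: C13H15F3O.
  M = 13(12.011) + 15(1.008) + 3(18.998) + 15.999
    = 156.143 + 15.120 + 56.994 + 15.999 = 244.256

244.26 g/mol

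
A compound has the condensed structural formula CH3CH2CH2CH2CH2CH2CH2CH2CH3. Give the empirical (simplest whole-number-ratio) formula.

C9H20

Atom tally by fragment:
  CH3 → C:1 H:3
  CH2 → C:1 H:2
  CH2 → C:1 H:2
  CH2 → C:1 H:2
  CH2 → C:1 H:2
  CH2 → C:1 H:2
  CH2 → C:1 H:2
  CH2 → C:1 H:2
  CH3 → C:1 H:3
Element totals:
  C: 9
  H: 20
Molecular formula: C9H20.
gcd of subscripts (9, 20) = 1, so the empirical formula equals the molecular formula.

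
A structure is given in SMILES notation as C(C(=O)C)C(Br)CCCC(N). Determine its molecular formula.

Atom tally by fragment:
  CH3COCH2 → C:3 H:5 O:1
  CH(Br) → C:1 H:1 Br:1
  CH2 → C:1 H:2
  CH2 → C:1 H:2
  CH2 → C:1 H:2
  CH2NH2 → C:1 H:4 N:1
Element totals:
  C: 8
  H: 16
  Br: 1
  N: 1
  O: 1

C8H16BrNO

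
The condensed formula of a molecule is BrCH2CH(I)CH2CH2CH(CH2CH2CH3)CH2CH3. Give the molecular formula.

C10H20BrI

Atom tally by fragment:
  BrCH2 → C:1 H:2 Br:1
  CH(I) → C:1 H:1 I:1
  CH2 → C:1 H:2
  CH2 → C:1 H:2
  CH(CH2CH2CH3) → C:4 H:8
  CH2 → C:1 H:2
  CH3 → C:1 H:3
Element totals:
  C: 10
  H: 20
  Br: 1
  I: 1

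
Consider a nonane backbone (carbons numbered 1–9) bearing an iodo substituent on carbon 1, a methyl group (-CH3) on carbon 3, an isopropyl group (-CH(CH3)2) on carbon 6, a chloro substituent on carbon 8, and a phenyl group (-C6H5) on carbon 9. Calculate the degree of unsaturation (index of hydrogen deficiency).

Atom tally by fragment:
  ICH2 → C:1 H:2 I:1
  CH2 → C:1 H:2
  CH(CH3) → C:2 H:4
  CH2 → C:1 H:2
  CH2 → C:1 H:2
  CH(CH(CH3)2) → C:4 H:8
  CH2 → C:1 H:2
  CH(Cl) → C:1 H:1 Cl:1
  CH2C6H5 → C:7 H:7
Element totals:
  C: 19
  H: 30
  Cl: 1
  I: 1
Molecular formula: C19H30ClI.
DoU = (2C + 2 + N − H − X) / 2 = (2·19 + 2 + 0 − 30 − 2) / 2 = 4.

4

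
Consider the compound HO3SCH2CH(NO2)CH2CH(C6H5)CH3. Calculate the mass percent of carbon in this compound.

48.34%

Atom tally by fragment:
  HO3SCH2 → C:1 H:3 S:1 O:3
  CH(NO2) → C:1 H:1 N:1 O:2
  CH2 → C:1 H:2
  CH(C6H5) → C:7 H:6
  CH3 → C:1 H:3
Element totals:
  C: 11
  H: 15
  N: 1
  O: 5
  S: 1
Molecular formula: C11H15NO5S.
Molar mass = 273.303 g/mol.
Mass from C: 11 × 12.011 = 132.121 g/mol.
%C = 132.121 / 273.303 × 100 = 48.34%.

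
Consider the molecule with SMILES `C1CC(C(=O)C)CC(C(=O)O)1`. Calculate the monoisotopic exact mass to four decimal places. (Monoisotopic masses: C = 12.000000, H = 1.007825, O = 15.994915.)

Atom tally by fragment:
  cyclopentane ring core → C:5 H:10
  (− 2 ring H displaced by substituents)
  + COCH3 → C:2 H:3 O:1
  + COOH → C:1 H:1 O:2
Element totals:
  C: 8
  H: 12
  O: 3
Molecular formula: C8H12O3.
  M = 8(12.0) + 12(1.007825) + 3(15.994915)
    = 96.000000 + 12.093900 + 47.984745 = 156.078645

156.0786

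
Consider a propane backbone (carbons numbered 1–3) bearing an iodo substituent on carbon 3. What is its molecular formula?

Atom tally by fragment:
  CH3 → C:1 H:3
  CH2 → C:1 H:2
  CH2I → C:1 H:2 I:1
Element totals:
  C: 3
  H: 7
  I: 1

C3H7I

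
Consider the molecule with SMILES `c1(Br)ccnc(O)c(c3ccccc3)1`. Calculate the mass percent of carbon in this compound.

52.83%

Atom tally by fragment:
  pyridine ring core → C:5 H:5 N:1
  (− 3 ring H displaced by substituents)
  + Br → Br:1
  + OH → O:1 H:1
  + C6H5 → C:6 H:5
Element totals:
  C: 11
  H: 8
  Br: 1
  N: 1
  O: 1
Molecular formula: C11H8BrNO.
Molar mass = 250.095 g/mol.
Mass from C: 11 × 12.011 = 132.121 g/mol.
%C = 132.121 / 250.095 × 100 = 52.83%.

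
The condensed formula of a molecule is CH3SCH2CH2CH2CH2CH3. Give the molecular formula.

C6H14S

Atom tally by fragment:
  CH3SCH2 → C:2 H:5 S:1
  CH2 → C:1 H:2
  CH2 → C:1 H:2
  CH2 → C:1 H:2
  CH3 → C:1 H:3
Element totals:
  C: 6
  H: 14
  S: 1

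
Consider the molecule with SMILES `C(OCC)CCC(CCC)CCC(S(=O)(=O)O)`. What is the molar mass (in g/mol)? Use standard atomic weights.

266.40 g/mol

Atom tally by fragment:
  C2H5OCH2 → C:3 H:7 O:1
  CH2 → C:1 H:2
  CH2 → C:1 H:2
  CH(CH2CH2CH3) → C:4 H:8
  CH2 → C:1 H:2
  CH2 → C:1 H:2
  CH2SO3H → C:1 H:3 S:1 O:3
Element totals:
  C: 12
  H: 26
  O: 4
  S: 1
Molecular formula: C12H26O4S.
  M = 12(12.011) + 26(1.008) + 4(15.999) + 32.06
    = 144.132 + 26.208 + 63.996 + 32.060 = 266.396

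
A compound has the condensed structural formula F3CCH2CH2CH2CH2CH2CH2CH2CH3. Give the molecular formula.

Atom tally by fragment:
  F3CCH2 → C:2 H:2 F:3
  CH2 → C:1 H:2
  CH2 → C:1 H:2
  CH2 → C:1 H:2
  CH2 → C:1 H:2
  CH2 → C:1 H:2
  CH2 → C:1 H:2
  CH3 → C:1 H:3
Element totals:
  C: 9
  H: 17
  F: 3

C9H17F3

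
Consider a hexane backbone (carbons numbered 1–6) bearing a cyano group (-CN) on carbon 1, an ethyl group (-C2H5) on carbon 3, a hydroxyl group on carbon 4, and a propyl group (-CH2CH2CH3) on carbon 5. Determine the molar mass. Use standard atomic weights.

Atom tally by fragment:
  NCCH2 → C:2 H:2 N:1
  CH2 → C:1 H:2
  CH(C2H5) → C:3 H:6
  CH(OH) → C:1 H:2 O:1
  CH(CH2CH2CH3) → C:4 H:8
  CH3 → C:1 H:3
Element totals:
  C: 12
  H: 23
  N: 1
  O: 1
Molecular formula: C12H23NO.
  M = 12(12.011) + 23(1.008) + 14.007 + 15.999
    = 144.132 + 23.184 + 14.007 + 15.999 = 197.322

197.32 g/mol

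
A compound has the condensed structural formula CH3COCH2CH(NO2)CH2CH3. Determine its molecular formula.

Atom tally by fragment:
  CH3COCH2 → C:3 H:5 O:1
  CH(NO2) → C:1 H:1 N:1 O:2
  CH2 → C:1 H:2
  CH3 → C:1 H:3
Element totals:
  C: 6
  H: 11
  N: 1
  O: 3

C6H11NO3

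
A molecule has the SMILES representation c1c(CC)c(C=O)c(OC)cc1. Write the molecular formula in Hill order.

Atom tally by fragment:
  benzene ring core → C:6 H:6
  (− 3 ring H displaced by substituents)
  + C2H5 → C:2 H:5
  + CHO → C:1 H:1 O:1
  + OCH3 → C:1 H:3 O:1
Element totals:
  C: 10
  H: 12
  O: 2

C10H12O2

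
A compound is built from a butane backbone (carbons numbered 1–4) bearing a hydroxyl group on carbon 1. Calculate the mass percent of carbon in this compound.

Atom tally by fragment:
  HOCH2 → C:1 H:3 O:1
  CH2 → C:1 H:2
  CH2 → C:1 H:2
  CH3 → C:1 H:3
Element totals:
  C: 4
  H: 10
  O: 1
Molecular formula: C4H10O.
Molar mass = 74.123 g/mol.
Mass from C: 4 × 12.011 = 48.044 g/mol.
%C = 48.044 / 74.123 × 100 = 64.82%.

64.82%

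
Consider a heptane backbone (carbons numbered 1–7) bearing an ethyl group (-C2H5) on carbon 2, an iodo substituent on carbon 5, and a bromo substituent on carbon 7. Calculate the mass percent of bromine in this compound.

Atom tally by fragment:
  CH3 → C:1 H:3
  CH(C2H5) → C:3 H:6
  CH2 → C:1 H:2
  CH2 → C:1 H:2
  CH(I) → C:1 H:1 I:1
  CH2 → C:1 H:2
  CH2Br → C:1 H:2 Br:1
Element totals:
  C: 9
  H: 18
  Br: 1
  I: 1
Molecular formula: C9H18BrI.
Molar mass = 333.051 g/mol.
Mass from Br: 1 × 79.904 = 79.904 g/mol.
%Br = 79.904 / 333.051 × 100 = 23.99%.

23.99%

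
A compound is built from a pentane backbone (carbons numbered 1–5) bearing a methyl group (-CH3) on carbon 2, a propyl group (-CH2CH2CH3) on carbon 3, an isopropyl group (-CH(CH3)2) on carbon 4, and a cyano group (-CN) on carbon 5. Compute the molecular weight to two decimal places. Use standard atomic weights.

Atom tally by fragment:
  CH3 → C:1 H:3
  CH(CH3) → C:2 H:4
  CH(CH2CH2CH3) → C:4 H:8
  CH(CH(CH3)2) → C:4 H:8
  CH2CN → C:2 H:2 N:1
Element totals:
  C: 13
  H: 25
  N: 1
Molecular formula: C13H25N.
  M = 13(12.011) + 25(1.008) + 14.007
    = 156.143 + 25.200 + 14.007 = 195.350

195.35 g/mol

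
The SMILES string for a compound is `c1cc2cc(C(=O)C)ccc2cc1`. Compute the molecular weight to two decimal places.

170.21 g/mol

Atom tally by fragment:
  naphthalene ring system core → C:10 H:8
  (− 1 ring H displaced by substituents)
  + COCH3 → C:2 H:3 O:1
Element totals:
  C: 12
  H: 10
  O: 1
Molecular formula: C12H10O.
  M = 12(12.011) + 10(1.008) + 15.999
    = 144.132 + 10.080 + 15.999 = 170.211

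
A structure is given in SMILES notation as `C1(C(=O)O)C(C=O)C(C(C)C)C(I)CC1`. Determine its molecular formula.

Atom tally by fragment:
  cyclohexane ring core → C:6 H:12
  (− 4 ring H displaced by substituents)
  + COOH → C:1 H:1 O:2
  + CHO → C:1 H:1 O:1
  + CH(CH3)2 → C:3 H:7
  + I → I:1
Element totals:
  C: 11
  H: 17
  I: 1
  O: 3

C11H17IO3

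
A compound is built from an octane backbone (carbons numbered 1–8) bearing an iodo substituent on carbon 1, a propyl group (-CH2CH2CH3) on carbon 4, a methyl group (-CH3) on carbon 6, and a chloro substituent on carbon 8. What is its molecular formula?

C12H24ClI

Atom tally by fragment:
  ICH2 → C:1 H:2 I:1
  CH2 → C:1 H:2
  CH2 → C:1 H:2
  CH(CH2CH2CH3) → C:4 H:8
  CH2 → C:1 H:2
  CH(CH3) → C:2 H:4
  CH2 → C:1 H:2
  CH2Cl → C:1 H:2 Cl:1
Element totals:
  C: 12
  H: 24
  Cl: 1
  I: 1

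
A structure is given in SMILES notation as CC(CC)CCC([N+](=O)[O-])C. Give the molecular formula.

Atom tally by fragment:
  CH3 → C:1 H:3
  CH(C2H5) → C:3 H:6
  CH2 → C:1 H:2
  CH2 → C:1 H:2
  CH(NO2) → C:1 H:1 N:1 O:2
  CH3 → C:1 H:3
Element totals:
  C: 8
  H: 17
  N: 1
  O: 2

C8H17NO2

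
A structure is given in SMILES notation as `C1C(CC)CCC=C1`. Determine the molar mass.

110.20 g/mol

Atom tally by fragment:
  cyclohexene ring core → C:6 H:10
  (− 1 ring H displaced by substituents)
  + C2H5 → C:2 H:5
Element totals:
  C: 8
  H: 14
Molecular formula: C8H14.
  M = 8(12.011) + 14(1.008)
    = 96.088 + 14.112 = 110.200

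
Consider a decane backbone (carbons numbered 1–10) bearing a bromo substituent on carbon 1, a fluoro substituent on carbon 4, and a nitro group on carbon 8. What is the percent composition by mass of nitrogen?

Atom tally by fragment:
  BrCH2 → C:1 H:2 Br:1
  CH2 → C:1 H:2
  CH2 → C:1 H:2
  CH(F) → C:1 H:1 F:1
  CH2 → C:1 H:2
  CH2 → C:1 H:2
  CH2 → C:1 H:2
  CH(NO2) → C:1 H:1 N:1 O:2
  CH2 → C:1 H:2
  CH3 → C:1 H:3
Element totals:
  C: 10
  H: 19
  Br: 1
  F: 1
  N: 1
  O: 2
Molecular formula: C10H19BrFNO2.
Molar mass = 284.169 g/mol.
Mass from N: 1 × 14.007 = 14.007 g/mol.
%N = 14.007 / 284.169 × 100 = 4.93%.

4.93%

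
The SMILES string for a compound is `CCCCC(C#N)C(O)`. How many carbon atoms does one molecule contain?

Atom tally by fragment:
  CH3 → C:1 H:3
  CH2 → C:1 H:2
  CH2 → C:1 H:2
  CH2 → C:1 H:2
  CH(CN) → C:2 H:1 N:1
  CH2OH → C:1 H:3 O:1
Element totals:
  C: 7
  H: 13
  N: 1
  O: 1

7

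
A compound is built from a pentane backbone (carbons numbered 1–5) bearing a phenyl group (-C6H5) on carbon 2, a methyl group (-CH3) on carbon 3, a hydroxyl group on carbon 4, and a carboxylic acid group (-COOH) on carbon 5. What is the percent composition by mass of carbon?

Atom tally by fragment:
  CH3 → C:1 H:3
  CH(C6H5) → C:7 H:6
  CH(CH3) → C:2 H:4
  CH(OH) → C:1 H:2 O:1
  CH2COOH → C:2 H:3 O:2
Element totals:
  C: 13
  H: 18
  O: 3
Molecular formula: C13H18O3.
Molar mass = 222.284 g/mol.
Mass from C: 13 × 12.011 = 156.143 g/mol.
%C = 156.143 / 222.284 × 100 = 70.24%.

70.24%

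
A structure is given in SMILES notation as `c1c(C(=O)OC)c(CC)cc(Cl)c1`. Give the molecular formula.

C10H11ClO2

Atom tally by fragment:
  benzene ring core → C:6 H:6
  (− 3 ring H displaced by substituents)
  + COOCH3 → C:2 H:3 O:2
  + C2H5 → C:2 H:5
  + Cl → Cl:1
Element totals:
  C: 10
  H: 11
  Cl: 1
  O: 2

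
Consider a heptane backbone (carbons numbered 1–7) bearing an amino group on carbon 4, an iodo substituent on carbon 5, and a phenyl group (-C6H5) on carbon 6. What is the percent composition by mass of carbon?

Atom tally by fragment:
  CH3 → C:1 H:3
  CH2 → C:1 H:2
  CH2 → C:1 H:2
  CH(NH2) → C:1 H:3 N:1
  CH(I) → C:1 H:1 I:1
  CH(C6H5) → C:7 H:6
  CH3 → C:1 H:3
Element totals:
  C: 13
  H: 20
  I: 1
  N: 1
Molecular formula: C13H20IN.
Molar mass = 317.214 g/mol.
Mass from C: 13 × 12.011 = 156.143 g/mol.
%C = 156.143 / 317.214 × 100 = 49.22%.

49.22%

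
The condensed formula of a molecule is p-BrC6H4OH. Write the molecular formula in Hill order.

C6H5BrO

Atom tally by fragment:
  benzene ring core → C:6 H:6
  (− 2 ring H displaced by substituents)
  + Br → Br:1
  + OH → O:1 H:1
Element totals:
  C: 6
  H: 5
  Br: 1
  O: 1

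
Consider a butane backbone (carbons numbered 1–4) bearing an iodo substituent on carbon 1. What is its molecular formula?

Atom tally by fragment:
  ICH2 → C:1 H:2 I:1
  CH2 → C:1 H:2
  CH2 → C:1 H:2
  CH3 → C:1 H:3
Element totals:
  C: 4
  H: 9
  I: 1

C4H9I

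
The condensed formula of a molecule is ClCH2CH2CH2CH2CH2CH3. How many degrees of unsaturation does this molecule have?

0

Atom tally by fragment:
  ClCH2 → C:1 H:2 Cl:1
  CH2 → C:1 H:2
  CH2 → C:1 H:2
  CH2 → C:1 H:2
  CH2 → C:1 H:2
  CH3 → C:1 H:3
Element totals:
  C: 6
  H: 13
  Cl: 1
Molecular formula: C6H13Cl.
DoU = (2C + 2 + N − H − X) / 2 = (2·6 + 2 + 0 − 13 − 1) / 2 = 0.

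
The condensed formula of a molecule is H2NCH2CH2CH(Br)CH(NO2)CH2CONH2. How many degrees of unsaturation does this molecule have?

Atom tally by fragment:
  H2NCH2 → C:1 H:4 N:1
  CH2 → C:1 H:2
  CH(Br) → C:1 H:1 Br:1
  CH(NO2) → C:1 H:1 N:1 O:2
  CH2CONH2 → C:2 H:4 O:1 N:1
Element totals:
  C: 6
  H: 12
  Br: 1
  N: 3
  O: 3
Molecular formula: C6H12BrN3O3.
DoU = (2C + 2 + N − H − X) / 2 = (2·6 + 2 + 3 − 12 − 1) / 2 = 2.

2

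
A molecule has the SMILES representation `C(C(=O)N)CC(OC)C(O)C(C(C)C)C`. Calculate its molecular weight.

Atom tally by fragment:
  H2NOCCH2 → C:2 H:4 O:1 N:1
  CH2 → C:1 H:2
  CH(OCH3) → C:2 H:4 O:1
  CH(OH) → C:1 H:2 O:1
  CH(CH(CH3)2) → C:4 H:8
  CH3 → C:1 H:3
Element totals:
  C: 11
  H: 23
  N: 1
  O: 3
Molecular formula: C11H23NO3.
  M = 11(12.011) + 23(1.008) + 14.007 + 3(15.999)
    = 132.121 + 23.184 + 14.007 + 47.997 = 217.309

217.31 g/mol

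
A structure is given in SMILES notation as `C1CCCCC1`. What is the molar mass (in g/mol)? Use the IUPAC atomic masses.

84.16 g/mol

Atom tally by fragment:
  cyclohexane ring core → C:6 H:12
Element totals:
  C: 6
  H: 12
Molecular formula: C6H12.
  M = 6(12.011) + 12(1.008)
    = 72.066 + 12.096 = 84.162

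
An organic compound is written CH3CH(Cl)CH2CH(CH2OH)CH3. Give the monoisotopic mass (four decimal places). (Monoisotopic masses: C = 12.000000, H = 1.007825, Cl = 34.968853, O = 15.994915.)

136.0655

Element totals:
  C: 6
  H: 13
  Cl: 1
  O: 1
Molecular formula: C6H13ClO.
  M = 6(12.0) + 13(1.007825) + 34.968853 + 15.994915
    = 72.000000 + 13.101725 + 34.968853 + 15.994915 = 136.065493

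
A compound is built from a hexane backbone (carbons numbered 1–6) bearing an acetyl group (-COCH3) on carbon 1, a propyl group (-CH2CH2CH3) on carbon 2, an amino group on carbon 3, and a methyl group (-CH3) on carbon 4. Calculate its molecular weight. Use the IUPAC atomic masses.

Atom tally by fragment:
  CH3COCH2 → C:3 H:5 O:1
  CH(CH2CH2CH3) → C:4 H:8
  CH(NH2) → C:1 H:3 N:1
  CH(CH3) → C:2 H:4
  CH2 → C:1 H:2
  CH3 → C:1 H:3
Element totals:
  C: 12
  H: 25
  N: 1
  O: 1
Molecular formula: C12H25NO.
  M = 12(12.011) + 25(1.008) + 14.007 + 15.999
    = 144.132 + 25.200 + 14.007 + 15.999 = 199.338

199.34 g/mol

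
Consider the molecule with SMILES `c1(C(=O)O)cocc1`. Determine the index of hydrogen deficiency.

Atom tally by fragment:
  furan ring core → C:4 H:4 O:1
  (− 1 ring H displaced by substituents)
  + COOH → C:1 H:1 O:2
Element totals:
  C: 5
  H: 4
  O: 3
Molecular formula: C5H4O3.
DoU = (2C + 2 + N − H − X) / 2 = (2·5 + 2 + 0 − 4 − 0) / 2 = 4.

4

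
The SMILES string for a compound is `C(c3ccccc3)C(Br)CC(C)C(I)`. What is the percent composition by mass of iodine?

34.57%

Atom tally by fragment:
  C6H5CH2 → C:7 H:7
  CH(Br) → C:1 H:1 Br:1
  CH2 → C:1 H:2
  CH(CH3) → C:2 H:4
  CH2I → C:1 H:2 I:1
Element totals:
  C: 12
  H: 16
  Br: 1
  I: 1
Molecular formula: C12H16BrI.
Molar mass = 367.068 g/mol.
Mass from I: 1 × 126.904 = 126.904 g/mol.
%I = 126.904 / 367.068 × 100 = 34.57%.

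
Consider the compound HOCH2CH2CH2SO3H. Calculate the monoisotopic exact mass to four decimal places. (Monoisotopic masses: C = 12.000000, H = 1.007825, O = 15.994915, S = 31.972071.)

140.0143

Atom tally by fragment:
  HOCH2CH2 → C:2 H:5 O:1
  CH2SO3H → C:1 H:3 S:1 O:3
Element totals:
  C: 3
  H: 8
  O: 4
  S: 1
Molecular formula: C3H8O4S.
  M = 3(12.0) + 8(1.007825) + 4(15.994915) + 31.972071
    = 36.000000 + 8.062600 + 63.979660 + 31.972071 = 140.014331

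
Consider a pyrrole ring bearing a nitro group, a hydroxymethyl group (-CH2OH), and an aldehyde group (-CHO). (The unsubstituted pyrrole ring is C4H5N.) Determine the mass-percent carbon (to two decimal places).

Atom tally by fragment:
  pyrrole ring core → C:4 H:5 N:1
  (− 3 ring H displaced by substituents)
  + NO2 → N:1 O:2
  + CH2OH → C:1 H:3 O:1
  + CHO → C:1 H:1 O:1
Element totals:
  C: 6
  H: 6
  N: 2
  O: 4
Molecular formula: C6H6N2O4.
Molar mass = 170.124 g/mol.
Mass from C: 6 × 12.011 = 72.066 g/mol.
%C = 72.066 / 170.124 × 100 = 42.36%.

42.36%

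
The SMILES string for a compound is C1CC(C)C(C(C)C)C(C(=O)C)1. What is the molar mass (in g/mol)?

Atom tally by fragment:
  cyclopentane ring core → C:5 H:10
  (− 3 ring H displaced by substituents)
  + CH3 → C:1 H:3
  + CH(CH3)2 → C:3 H:7
  + COCH3 → C:2 H:3 O:1
Element totals:
  C: 11
  H: 20
  O: 1
Molecular formula: C11H20O.
  M = 11(12.011) + 20(1.008) + 15.999
    = 132.121 + 20.160 + 15.999 = 168.280

168.28 g/mol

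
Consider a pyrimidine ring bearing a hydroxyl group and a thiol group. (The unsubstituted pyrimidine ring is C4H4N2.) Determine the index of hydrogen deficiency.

Atom tally by fragment:
  pyrimidine ring core → C:4 H:4 N:2
  (− 2 ring H displaced by substituents)
  + OH → O:1 H:1
  + SH → S:1 H:1
Element totals:
  C: 4
  H: 4
  N: 2
  O: 1
  S: 1
Molecular formula: C4H4N2OS.
DoU = (2C + 2 + N − H − X) / 2 = (2·4 + 2 + 2 − 4 − 0) / 2 = 4.

4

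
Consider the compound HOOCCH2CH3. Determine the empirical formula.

C3H6O2

Atom tally by fragment:
  HOOCCH2 → C:2 H:3 O:2
  CH3 → C:1 H:3
Element totals:
  C: 3
  H: 6
  O: 2
Molecular formula: C3H6O2.
gcd of subscripts (3, 6, 2) = 1, so the empirical formula equals the molecular formula.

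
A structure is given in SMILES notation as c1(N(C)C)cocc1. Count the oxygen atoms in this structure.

1

Atom tally by fragment:
  furan ring core → C:4 H:4 O:1
  (− 1 ring H displaced by substituents)
  + N(CH3)2 → N:1 C:2 H:6
Element totals:
  C: 6
  H: 9
  N: 1
  O: 1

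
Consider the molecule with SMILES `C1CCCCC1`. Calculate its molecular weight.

84.16 g/mol

Atom tally by fragment:
  cyclohexane ring core → C:6 H:12
Element totals:
  C: 6
  H: 12
Molecular formula: C6H12.
  M = 6(12.011) + 12(1.008)
    = 72.066 + 12.096 = 84.162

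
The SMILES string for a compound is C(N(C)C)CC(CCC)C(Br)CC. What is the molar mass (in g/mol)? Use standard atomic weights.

250.22 g/mol

Atom tally by fragment:
  (CH3)2NCH2 → C:3 H:8 N:1
  CH2 → C:1 H:2
  CH(CH2CH2CH3) → C:4 H:8
  CH(Br) → C:1 H:1 Br:1
  CH2 → C:1 H:2
  CH3 → C:1 H:3
Element totals:
  C: 11
  H: 24
  Br: 1
  N: 1
Molecular formula: C11H24BrN.
  M = 11(12.011) + 24(1.008) + 79.904 + 14.007
    = 132.121 + 24.192 + 79.904 + 14.007 = 250.224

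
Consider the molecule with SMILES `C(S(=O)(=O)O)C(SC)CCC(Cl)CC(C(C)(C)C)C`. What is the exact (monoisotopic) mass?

330.1090

Atom tally by fragment:
  HO3SCH2 → C:1 H:3 S:1 O:3
  CH(SCH3) → C:2 H:4 S:1
  CH2 → C:1 H:2
  CH2 → C:1 H:2
  CH(Cl) → C:1 H:1 Cl:1
  CH2 → C:1 H:2
  CH(C(CH3)3) → C:5 H:10
  CH3 → C:1 H:3
Element totals:
  C: 13
  H: 27
  Cl: 1
  O: 3
  S: 2
Molecular formula: C13H27ClO3S2.
  M = 13(12.0) + 27(1.007825) + 34.968853 + 3(15.994915) + 2(31.972071)
    = 156.000000 + 27.211275 + 34.968853 + 47.984745 + 63.944142 = 330.109015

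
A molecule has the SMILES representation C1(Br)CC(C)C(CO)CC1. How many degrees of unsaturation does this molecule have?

1

Atom tally by fragment:
  cyclohexane ring core → C:6 H:12
  (− 3 ring H displaced by substituents)
  + Br → Br:1
  + CH3 → C:1 H:3
  + CH2OH → C:1 H:3 O:1
Element totals:
  C: 8
  H: 15
  Br: 1
  O: 1
Molecular formula: C8H15BrO.
DoU = (2C + 2 + N − H − X) / 2 = (2·8 + 2 + 0 − 15 − 1) / 2 = 1.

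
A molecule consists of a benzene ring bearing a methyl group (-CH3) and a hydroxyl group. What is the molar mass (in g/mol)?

108.14 g/mol

Atom tally by fragment:
  benzene ring core → C:6 H:6
  (− 2 ring H displaced by substituents)
  + CH3 → C:1 H:3
  + OH → O:1 H:1
Element totals:
  C: 7
  H: 8
  O: 1
Molecular formula: C7H8O.
  M = 7(12.011) + 8(1.008) + 15.999
    = 84.077 + 8.064 + 15.999 = 108.140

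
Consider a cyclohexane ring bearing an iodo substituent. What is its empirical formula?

C6H11I

Atom tally by fragment:
  cyclohexane ring core → C:6 H:12
  (− 1 ring H displaced by substituents)
  + I → I:1
Element totals:
  C: 6
  H: 11
  I: 1
Molecular formula: C6H11I.
gcd of subscripts (6, 11, 1) = 1, so the empirical formula equals the molecular formula.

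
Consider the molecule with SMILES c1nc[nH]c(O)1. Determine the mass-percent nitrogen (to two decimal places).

Atom tally by fragment:
  imidazole ring core → C:3 H:4 N:2
  (− 1 ring H displaced by substituents)
  + OH → O:1 H:1
Element totals:
  C: 3
  H: 4
  N: 2
  O: 1
Molecular formula: C3H4N2O.
Molar mass = 84.078 g/mol.
Mass from N: 2 × 14.007 = 28.014 g/mol.
%N = 28.014 / 84.078 × 100 = 33.32%.

33.32%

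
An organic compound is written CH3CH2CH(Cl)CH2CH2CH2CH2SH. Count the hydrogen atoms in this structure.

Element totals:
  C: 7
  H: 15
  Cl: 1
  S: 1

15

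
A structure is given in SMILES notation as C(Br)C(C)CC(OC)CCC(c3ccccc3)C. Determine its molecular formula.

Atom tally by fragment:
  BrCH2 → C:1 H:2 Br:1
  CH(CH3) → C:2 H:4
  CH2 → C:1 H:2
  CH(OCH3) → C:2 H:4 O:1
  CH2 → C:1 H:2
  CH2 → C:1 H:2
  CH(C6H5) → C:7 H:6
  CH3 → C:1 H:3
Element totals:
  C: 16
  H: 25
  Br: 1
  O: 1

C16H25BrO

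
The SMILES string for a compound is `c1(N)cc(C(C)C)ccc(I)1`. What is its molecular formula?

Atom tally by fragment:
  benzene ring core → C:6 H:6
  (− 3 ring H displaced by substituents)
  + NH2 → N:1 H:2
  + CH(CH3)2 → C:3 H:7
  + I → I:1
Element totals:
  C: 9
  H: 12
  I: 1
  N: 1

C9H12IN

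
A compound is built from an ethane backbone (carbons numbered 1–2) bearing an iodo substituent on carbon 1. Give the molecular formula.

Atom tally by fragment:
  ICH2 → C:1 H:2 I:1
  CH3 → C:1 H:3
Element totals:
  C: 2
  H: 5
  I: 1

C2H5I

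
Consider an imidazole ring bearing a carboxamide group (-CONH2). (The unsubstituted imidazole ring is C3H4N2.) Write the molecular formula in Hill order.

Atom tally by fragment:
  imidazole ring core → C:3 H:4 N:2
  (− 1 ring H displaced by substituents)
  + CONH2 → C:1 H:2 O:1 N:1
Element totals:
  C: 4
  H: 5
  N: 3
  O: 1

C4H5N3O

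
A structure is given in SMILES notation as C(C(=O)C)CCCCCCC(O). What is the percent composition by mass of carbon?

Atom tally by fragment:
  CH3COCH2 → C:3 H:5 O:1
  CH2 → C:1 H:2
  CH2 → C:1 H:2
  CH2 → C:1 H:2
  CH2 → C:1 H:2
  CH2 → C:1 H:2
  CH2 → C:1 H:2
  CH2OH → C:1 H:3 O:1
Element totals:
  C: 10
  H: 20
  O: 2
Molecular formula: C10H20O2.
Molar mass = 172.268 g/mol.
Mass from C: 10 × 12.011 = 120.110 g/mol.
%C = 120.110 / 172.268 × 100 = 69.72%.

69.72%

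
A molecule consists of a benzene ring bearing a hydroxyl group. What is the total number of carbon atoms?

6

Atom tally by fragment:
  benzene ring core → C:6 H:6
  (− 1 ring H displaced by substituents)
  + OH → O:1 H:1
Element totals:
  C: 6
  H: 6
  O: 1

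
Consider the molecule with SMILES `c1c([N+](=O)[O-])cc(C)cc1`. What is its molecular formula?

C7H7NO2

Atom tally by fragment:
  benzene ring core → C:6 H:6
  (− 2 ring H displaced by substituents)
  + NO2 → N:1 O:2
  + CH3 → C:1 H:3
Element totals:
  C: 7
  H: 7
  N: 1
  O: 2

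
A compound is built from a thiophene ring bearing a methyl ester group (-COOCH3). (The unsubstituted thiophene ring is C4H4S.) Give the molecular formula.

Atom tally by fragment:
  thiophene ring core → C:4 H:4 S:1
  (− 1 ring H displaced by substituents)
  + COOCH3 → C:2 H:3 O:2
Element totals:
  C: 6
  H: 6
  O: 2
  S: 1

C6H6O2S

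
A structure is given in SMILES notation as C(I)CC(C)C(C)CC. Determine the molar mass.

Atom tally by fragment:
  ICH2 → C:1 H:2 I:1
  CH2 → C:1 H:2
  CH(CH3) → C:2 H:4
  CH(CH3) → C:2 H:4
  CH2 → C:1 H:2
  CH3 → C:1 H:3
Element totals:
  C: 8
  H: 17
  I: 1
Molecular formula: C8H17I.
  M = 8(12.011) + 17(1.008) + 126.904
    = 96.088 + 17.136 + 126.904 = 240.128

240.13 g/mol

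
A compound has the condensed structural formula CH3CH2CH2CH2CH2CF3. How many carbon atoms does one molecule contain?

6

Atom tally by fragment:
  CH3 → C:1 H:3
  CH2 → C:1 H:2
  CH2 → C:1 H:2
  CH2 → C:1 H:2
  CH2CF3 → C:2 H:2 F:3
Element totals:
  C: 6
  H: 11
  F: 3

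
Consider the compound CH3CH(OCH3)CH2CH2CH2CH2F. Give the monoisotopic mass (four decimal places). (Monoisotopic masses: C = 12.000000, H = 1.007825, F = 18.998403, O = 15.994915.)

Atom tally by fragment:
  CH3 → C:1 H:3
  CH(OCH3) → C:2 H:4 O:1
  CH2 → C:1 H:2
  CH2 → C:1 H:2
  CH2 → C:1 H:2
  CH2F → C:1 H:2 F:1
Element totals:
  C: 7
  H: 15
  F: 1
  O: 1
Molecular formula: C7H15FO.
  M = 7(12.0) + 15(1.007825) + 18.998403 + 15.994915
    = 84.000000 + 15.117375 + 18.998403 + 15.994915 = 134.110693

134.1107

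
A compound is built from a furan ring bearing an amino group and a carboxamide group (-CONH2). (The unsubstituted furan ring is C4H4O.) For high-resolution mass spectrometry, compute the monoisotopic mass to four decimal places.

Atom tally by fragment:
  furan ring core → C:4 H:4 O:1
  (− 2 ring H displaced by substituents)
  + NH2 → N:1 H:2
  + CONH2 → C:1 H:2 O:1 N:1
Element totals:
  C: 5
  H: 6
  N: 2
  O: 2
Molecular formula: C5H6N2O2.
  M = 5(12.0) + 6(1.007825) + 2(14.003074) + 2(15.994915)
    = 60.000000 + 6.046950 + 28.006148 + 31.989830 = 126.042928

126.0429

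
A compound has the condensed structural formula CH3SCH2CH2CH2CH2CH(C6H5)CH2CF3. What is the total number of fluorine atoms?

Element totals:
  C: 14
  H: 19
  F: 3
  S: 1

3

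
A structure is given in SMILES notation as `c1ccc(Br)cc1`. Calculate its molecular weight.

Atom tally by fragment:
  benzene ring core → C:6 H:6
  (− 1 ring H displaced by substituents)
  + Br → Br:1
Element totals:
  C: 6
  H: 5
  Br: 1
Molecular formula: C6H5Br.
  M = 6(12.011) + 5(1.008) + 79.904
    = 72.066 + 5.040 + 79.904 = 157.010

157.01 g/mol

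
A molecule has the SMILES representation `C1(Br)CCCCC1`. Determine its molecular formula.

C6H11Br

Atom tally by fragment:
  cyclohexane ring core → C:6 H:12
  (− 1 ring H displaced by substituents)
  + Br → Br:1
Element totals:
  C: 6
  H: 11
  Br: 1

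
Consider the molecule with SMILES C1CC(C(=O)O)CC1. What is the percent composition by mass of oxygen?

28.03%

Atom tally by fragment:
  cyclopentane ring core → C:5 H:10
  (− 1 ring H displaced by substituents)
  + COOH → C:1 H:1 O:2
Element totals:
  C: 6
  H: 10
  O: 2
Molecular formula: C6H10O2.
Molar mass = 114.144 g/mol.
Mass from O: 2 × 15.999 = 31.998 g/mol.
%O = 31.998 / 114.144 × 100 = 28.03%.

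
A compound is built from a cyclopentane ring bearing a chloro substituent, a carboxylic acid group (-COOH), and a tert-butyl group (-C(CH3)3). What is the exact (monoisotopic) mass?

204.0917

Atom tally by fragment:
  cyclopentane ring core → C:5 H:10
  (− 3 ring H displaced by substituents)
  + Cl → Cl:1
  + COOH → C:1 H:1 O:2
  + C(CH3)3 → C:4 H:9
Element totals:
  C: 10
  H: 17
  Cl: 1
  O: 2
Molecular formula: C10H17ClO2.
  M = 10(12.0) + 17(1.007825) + 34.968853 + 2(15.994915)
    = 120.000000 + 17.133025 + 34.968853 + 31.989830 = 204.091708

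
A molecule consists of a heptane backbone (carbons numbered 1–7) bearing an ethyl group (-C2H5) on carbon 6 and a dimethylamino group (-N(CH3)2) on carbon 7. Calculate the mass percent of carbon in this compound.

Atom tally by fragment:
  CH3 → C:1 H:3
  CH2 → C:1 H:2
  CH2 → C:1 H:2
  CH2 → C:1 H:2
  CH2 → C:1 H:2
  CH(C2H5) → C:3 H:6
  CH2N(CH3)2 → C:3 H:8 N:1
Element totals:
  C: 11
  H: 25
  N: 1
Molecular formula: C11H25N.
Molar mass = 171.328 g/mol.
Mass from C: 11 × 12.011 = 132.121 g/mol.
%C = 132.121 / 171.328 × 100 = 77.12%.

77.12%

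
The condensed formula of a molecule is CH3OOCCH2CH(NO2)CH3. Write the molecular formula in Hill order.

Element totals:
  C: 5
  H: 9
  N: 1
  O: 4

C5H9NO4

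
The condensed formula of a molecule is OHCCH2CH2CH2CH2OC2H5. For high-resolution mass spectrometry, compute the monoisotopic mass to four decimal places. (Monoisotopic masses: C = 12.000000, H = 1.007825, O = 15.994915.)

130.0994

Atom tally by fragment:
  OHCCH2 → C:2 H:3 O:1
  CH2 → C:1 H:2
  CH2 → C:1 H:2
  CH2OC2H5 → C:3 H:7 O:1
Element totals:
  C: 7
  H: 14
  O: 2
Molecular formula: C7H14O2.
  M = 7(12.0) + 14(1.007825) + 2(15.994915)
    = 84.000000 + 14.109550 + 31.989830 = 130.099380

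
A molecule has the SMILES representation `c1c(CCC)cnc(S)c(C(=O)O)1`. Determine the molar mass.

197.25 g/mol

Atom tally by fragment:
  pyridine ring core → C:5 H:5 N:1
  (− 3 ring H displaced by substituents)
  + CH2CH2CH3 → C:3 H:7
  + SH → S:1 H:1
  + COOH → C:1 H:1 O:2
Element totals:
  C: 9
  H: 11
  N: 1
  O: 2
  S: 1
Molecular formula: C9H11NO2S.
  M = 9(12.011) + 11(1.008) + 14.007 + 2(15.999) + 32.06
    = 108.099 + 11.088 + 14.007 + 31.998 + 32.060 = 197.252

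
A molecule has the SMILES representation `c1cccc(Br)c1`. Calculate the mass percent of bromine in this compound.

50.89%

Atom tally by fragment:
  benzene ring core → C:6 H:6
  (− 1 ring H displaced by substituents)
  + Br → Br:1
Element totals:
  C: 6
  H: 5
  Br: 1
Molecular formula: C6H5Br.
Molar mass = 157.010 g/mol.
Mass from Br: 1 × 79.904 = 79.904 g/mol.
%Br = 79.904 / 157.010 × 100 = 50.89%.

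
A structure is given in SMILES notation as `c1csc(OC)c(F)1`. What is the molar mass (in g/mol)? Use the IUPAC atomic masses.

Atom tally by fragment:
  thiophene ring core → C:4 H:4 S:1
  (− 2 ring H displaced by substituents)
  + OCH3 → C:1 H:3 O:1
  + F → F:1
Element totals:
  C: 5
  H: 5
  F: 1
  O: 1
  S: 1
Molecular formula: C5H5FOS.
  M = 5(12.011) + 5(1.008) + 18.998 + 15.999 + 32.06
    = 60.055 + 5.040 + 18.998 + 15.999 + 32.060 = 132.152

132.15 g/mol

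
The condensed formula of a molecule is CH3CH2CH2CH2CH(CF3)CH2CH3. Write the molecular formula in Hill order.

C8H15F3

Atom tally by fragment:
  CH3 → C:1 H:3
  CH2 → C:1 H:2
  CH2 → C:1 H:2
  CH2 → C:1 H:2
  CH(CF3) → C:2 H:1 F:3
  CH2 → C:1 H:2
  CH3 → C:1 H:3
Element totals:
  C: 8
  H: 15
  F: 3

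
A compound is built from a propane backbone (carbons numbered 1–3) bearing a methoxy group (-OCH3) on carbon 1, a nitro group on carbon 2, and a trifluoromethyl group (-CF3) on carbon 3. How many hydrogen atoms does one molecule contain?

Atom tally by fragment:
  CH3OCH2 → C:2 H:5 O:1
  CH(NO2) → C:1 H:1 N:1 O:2
  CH2CF3 → C:2 H:2 F:3
Element totals:
  C: 5
  H: 8
  F: 3
  N: 1
  O: 3

8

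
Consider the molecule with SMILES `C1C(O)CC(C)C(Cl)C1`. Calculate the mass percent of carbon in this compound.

Atom tally by fragment:
  cyclohexane ring core → C:6 H:12
  (− 3 ring H displaced by substituents)
  + OH → O:1 H:1
  + CH3 → C:1 H:3
  + Cl → Cl:1
Element totals:
  C: 7
  H: 13
  Cl: 1
  O: 1
Molecular formula: C7H13ClO.
Molar mass = 148.630 g/mol.
Mass from C: 7 × 12.011 = 84.077 g/mol.
%C = 84.077 / 148.630 × 100 = 56.57%.

56.57%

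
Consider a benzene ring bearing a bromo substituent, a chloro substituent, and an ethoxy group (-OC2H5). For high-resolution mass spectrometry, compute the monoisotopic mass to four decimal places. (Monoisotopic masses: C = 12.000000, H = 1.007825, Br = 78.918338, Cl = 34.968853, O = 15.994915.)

233.9447

Atom tally by fragment:
  benzene ring core → C:6 H:6
  (− 3 ring H displaced by substituents)
  + Br → Br:1
  + Cl → Cl:1
  + OC2H5 → C:2 H:5 O:1
Element totals:
  C: 8
  H: 8
  Br: 1
  Cl: 1
  O: 1
Molecular formula: C8H8BrClO.
  M = 8(12.0) + 8(1.007825) + 78.918338 + 34.968853 + 15.994915
    = 96.000000 + 8.062600 + 78.918338 + 34.968853 + 15.994915 = 233.944706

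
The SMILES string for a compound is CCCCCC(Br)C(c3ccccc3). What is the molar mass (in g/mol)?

Atom tally by fragment:
  CH3 → C:1 H:3
  CH2 → C:1 H:2
  CH2 → C:1 H:2
  CH2 → C:1 H:2
  CH2 → C:1 H:2
  CH(Br) → C:1 H:1 Br:1
  CH2C6H5 → C:7 H:7
Element totals:
  C: 13
  H: 19
  Br: 1
Molecular formula: C13H19Br.
  M = 13(12.011) + 19(1.008) + 79.904
    = 156.143 + 19.152 + 79.904 = 255.199

255.20 g/mol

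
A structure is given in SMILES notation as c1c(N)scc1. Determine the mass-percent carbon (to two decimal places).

Atom tally by fragment:
  thiophene ring core → C:4 H:4 S:1
  (− 1 ring H displaced by substituents)
  + NH2 → N:1 H:2
Element totals:
  C: 4
  H: 5
  N: 1
  S: 1
Molecular formula: C4H5NS.
Molar mass = 99.151 g/mol.
Mass from C: 4 × 12.011 = 48.044 g/mol.
%C = 48.044 / 99.151 × 100 = 48.46%.

48.46%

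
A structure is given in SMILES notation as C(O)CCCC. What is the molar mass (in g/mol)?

88.15 g/mol

Atom tally by fragment:
  HOCH2 → C:1 H:3 O:1
  CH2 → C:1 H:2
  CH2 → C:1 H:2
  CH2 → C:1 H:2
  CH3 → C:1 H:3
Element totals:
  C: 5
  H: 12
  O: 1
Molecular formula: C5H12O.
  M = 5(12.011) + 12(1.008) + 15.999
    = 60.055 + 12.096 + 15.999 = 88.150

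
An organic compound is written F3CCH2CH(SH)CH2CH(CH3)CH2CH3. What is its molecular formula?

Atom tally by fragment:
  F3CCH2 → C:2 H:2 F:3
  CH(SH) → C:1 H:2 S:1
  CH2 → C:1 H:2
  CH(CH3) → C:2 H:4
  CH2 → C:1 H:2
  CH3 → C:1 H:3
Element totals:
  C: 8
  H: 15
  F: 3
  S: 1

C8H15F3S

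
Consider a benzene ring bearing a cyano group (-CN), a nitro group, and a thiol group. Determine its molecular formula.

C7H4N2O2S

Atom tally by fragment:
  benzene ring core → C:6 H:6
  (− 3 ring H displaced by substituents)
  + CN → C:1 N:1
  + NO2 → N:1 O:2
  + SH → S:1 H:1
Element totals:
  C: 7
  H: 4
  N: 2
  O: 2
  S: 1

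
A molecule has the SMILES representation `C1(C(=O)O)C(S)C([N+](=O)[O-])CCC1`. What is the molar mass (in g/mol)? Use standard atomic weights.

Atom tally by fragment:
  cyclohexane ring core → C:6 H:12
  (− 3 ring H displaced by substituents)
  + COOH → C:1 H:1 O:2
  + SH → S:1 H:1
  + NO2 → N:1 O:2
Element totals:
  C: 7
  H: 11
  N: 1
  O: 4
  S: 1
Molecular formula: C7H11NO4S.
  M = 7(12.011) + 11(1.008) + 14.007 + 4(15.999) + 32.06
    = 84.077 + 11.088 + 14.007 + 63.996 + 32.060 = 205.228

205.23 g/mol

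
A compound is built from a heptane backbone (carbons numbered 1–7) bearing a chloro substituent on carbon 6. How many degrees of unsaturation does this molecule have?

Atom tally by fragment:
  CH3 → C:1 H:3
  CH2 → C:1 H:2
  CH2 → C:1 H:2
  CH2 → C:1 H:2
  CH2 → C:1 H:2
  CH(Cl) → C:1 H:1 Cl:1
  CH3 → C:1 H:3
Element totals:
  C: 7
  H: 15
  Cl: 1
Molecular formula: C7H15Cl.
DoU = (2C + 2 + N − H − X) / 2 = (2·7 + 2 + 0 − 15 − 1) / 2 = 0.

0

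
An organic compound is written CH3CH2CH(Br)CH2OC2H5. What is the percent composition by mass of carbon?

39.80%

Element totals:
  C: 6
  H: 13
  Br: 1
  O: 1
Molecular formula: C6H13BrO.
Molar mass = 181.073 g/mol.
Mass from C: 6 × 12.011 = 72.066 g/mol.
%C = 72.066 / 181.073 × 100 = 39.80%.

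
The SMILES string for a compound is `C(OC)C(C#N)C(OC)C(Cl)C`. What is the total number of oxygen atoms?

Atom tally by fragment:
  CH3OCH2 → C:2 H:5 O:1
  CH(CN) → C:2 H:1 N:1
  CH(OCH3) → C:2 H:4 O:1
  CH(Cl) → C:1 H:1 Cl:1
  CH3 → C:1 H:3
Element totals:
  C: 8
  H: 14
  Cl: 1
  N: 1
  O: 2

2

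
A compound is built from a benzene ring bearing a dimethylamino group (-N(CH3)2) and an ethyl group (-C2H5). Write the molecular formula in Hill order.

C10H15N

Atom tally by fragment:
  benzene ring core → C:6 H:6
  (− 2 ring H displaced by substituents)
  + N(CH3)2 → N:1 C:2 H:6
  + C2H5 → C:2 H:5
Element totals:
  C: 10
  H: 15
  N: 1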